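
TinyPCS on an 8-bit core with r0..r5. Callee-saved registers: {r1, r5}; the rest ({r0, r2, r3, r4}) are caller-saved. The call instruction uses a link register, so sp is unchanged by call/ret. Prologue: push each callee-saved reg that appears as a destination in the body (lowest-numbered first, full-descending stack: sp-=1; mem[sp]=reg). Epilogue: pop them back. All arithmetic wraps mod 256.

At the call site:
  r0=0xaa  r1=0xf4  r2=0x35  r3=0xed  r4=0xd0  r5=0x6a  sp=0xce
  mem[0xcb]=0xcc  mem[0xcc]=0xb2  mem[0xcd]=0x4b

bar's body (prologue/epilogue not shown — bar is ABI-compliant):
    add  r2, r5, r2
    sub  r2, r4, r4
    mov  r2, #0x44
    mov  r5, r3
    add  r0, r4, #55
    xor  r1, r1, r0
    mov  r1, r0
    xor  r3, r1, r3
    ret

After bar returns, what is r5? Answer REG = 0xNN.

prologue: push r1 -> mem[0xcd]=0xf4, sp=0xcd
prologue: push r5 -> mem[0xcc]=0x6a, sp=0xcc
body[0] add  r2, r5, r2 -> r2=0x9f
body[1] sub  r2, r4, r4 -> r2=0x00
body[2] mov  r2, #0x44 -> r2=0x44
body[3] mov  r5, r3 -> r5=0xed
body[4] add  r0, r4, #55 -> r0=0x07
body[5] xor  r1, r1, r0 -> r1=0xf3
body[6] mov  r1, r0 -> r1=0x07
body[7] xor  r3, r1, r3 -> r3=0xea
epilogue: pop r5=0x6a, sp=0xcd
epilogue: pop r1=0xf4, sp=0xce
r5 is callee-saved -> restored

REG = 0x6a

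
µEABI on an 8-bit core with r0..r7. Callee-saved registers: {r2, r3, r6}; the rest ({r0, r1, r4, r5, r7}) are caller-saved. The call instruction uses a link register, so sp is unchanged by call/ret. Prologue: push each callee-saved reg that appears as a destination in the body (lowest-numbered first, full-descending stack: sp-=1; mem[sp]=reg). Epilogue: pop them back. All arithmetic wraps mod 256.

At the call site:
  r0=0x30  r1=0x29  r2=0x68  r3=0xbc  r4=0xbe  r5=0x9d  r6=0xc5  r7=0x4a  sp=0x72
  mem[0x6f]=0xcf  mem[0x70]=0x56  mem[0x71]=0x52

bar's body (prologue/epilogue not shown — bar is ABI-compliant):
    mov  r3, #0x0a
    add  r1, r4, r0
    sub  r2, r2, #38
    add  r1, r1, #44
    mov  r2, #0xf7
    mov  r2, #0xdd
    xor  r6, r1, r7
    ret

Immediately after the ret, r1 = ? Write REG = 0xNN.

prologue: push r2 → mem[0x71]=0x68, sp=0x71
prologue: push r3 → mem[0x70]=0xbc, sp=0x70
prologue: push r6 → mem[0x6f]=0xc5, sp=0x6f
body[0] mov  r3, #0x0a → r3=0x0a
body[1] add  r1, r4, r0 → r1=0xee
body[2] sub  r2, r2, #38 → r2=0x42
body[3] add  r1, r1, #44 → r1=0x1a
body[4] mov  r2, #0xf7 → r2=0xf7
body[5] mov  r2, #0xdd → r2=0xdd
body[6] xor  r6, r1, r7 → r6=0x50
epilogue: pop r6=0xc5, sp=0x70
epilogue: pop r3=0xbc, sp=0x71
epilogue: pop r2=0x68, sp=0x72
r1 is caller-saved → body value

REG = 0x1a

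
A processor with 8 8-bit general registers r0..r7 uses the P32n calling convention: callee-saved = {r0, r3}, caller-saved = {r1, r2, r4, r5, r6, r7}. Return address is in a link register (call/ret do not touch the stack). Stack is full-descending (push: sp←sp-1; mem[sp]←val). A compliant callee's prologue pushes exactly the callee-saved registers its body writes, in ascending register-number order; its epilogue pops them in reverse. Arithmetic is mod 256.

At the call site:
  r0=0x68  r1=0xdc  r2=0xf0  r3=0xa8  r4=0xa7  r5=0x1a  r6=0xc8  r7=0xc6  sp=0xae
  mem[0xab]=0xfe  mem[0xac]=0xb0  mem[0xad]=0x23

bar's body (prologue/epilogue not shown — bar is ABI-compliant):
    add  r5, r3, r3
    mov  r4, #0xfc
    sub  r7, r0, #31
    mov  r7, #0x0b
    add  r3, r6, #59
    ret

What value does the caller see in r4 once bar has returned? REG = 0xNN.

REG = 0xfc

prologue: push r3 → mem[0xad]=0xa8, sp=0xad
body[0] add  r5, r3, r3 → r5=0x50
body[1] mov  r4, #0xfc → r4=0xfc
body[2] sub  r7, r0, #31 → r7=0x49
body[3] mov  r7, #0x0b → r7=0x0b
body[4] add  r3, r6, #59 → r3=0x03
epilogue: pop r3=0xa8, sp=0xae
r4 is caller-saved → body value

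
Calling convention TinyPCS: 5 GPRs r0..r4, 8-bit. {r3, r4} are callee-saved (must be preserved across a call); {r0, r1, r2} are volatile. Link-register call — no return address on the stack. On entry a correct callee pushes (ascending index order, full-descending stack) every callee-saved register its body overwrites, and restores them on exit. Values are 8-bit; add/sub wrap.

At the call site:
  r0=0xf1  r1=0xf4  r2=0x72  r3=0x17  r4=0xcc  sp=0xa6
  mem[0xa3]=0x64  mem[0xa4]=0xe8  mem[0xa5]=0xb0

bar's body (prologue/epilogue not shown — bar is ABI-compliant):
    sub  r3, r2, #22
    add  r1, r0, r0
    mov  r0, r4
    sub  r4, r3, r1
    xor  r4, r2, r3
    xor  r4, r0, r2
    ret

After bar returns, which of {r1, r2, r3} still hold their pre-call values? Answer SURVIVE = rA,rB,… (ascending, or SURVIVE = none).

SURVIVE = r2,r3

prologue: push r3 → mem[0xa5]=0x17, sp=0xa5
prologue: push r4 → mem[0xa4]=0xcc, sp=0xa4
body[0] sub  r3, r2, #22 → r3=0x5c
body[1] add  r1, r0, r0 → r1=0xe2
body[2] mov  r0, r4 → r0=0xcc
body[3] sub  r4, r3, r1 → r4=0x7a
body[4] xor  r4, r2, r3 → r4=0x2e
body[5] xor  r4, r0, r2 → r4=0xbe
epilogue: pop r4=0xcc, sp=0xa5
epilogue: pop r3=0x17, sp=0xa6
r1: caller-saved, written=True
r2: caller-saved, written=False
r3: callee-saved, written=True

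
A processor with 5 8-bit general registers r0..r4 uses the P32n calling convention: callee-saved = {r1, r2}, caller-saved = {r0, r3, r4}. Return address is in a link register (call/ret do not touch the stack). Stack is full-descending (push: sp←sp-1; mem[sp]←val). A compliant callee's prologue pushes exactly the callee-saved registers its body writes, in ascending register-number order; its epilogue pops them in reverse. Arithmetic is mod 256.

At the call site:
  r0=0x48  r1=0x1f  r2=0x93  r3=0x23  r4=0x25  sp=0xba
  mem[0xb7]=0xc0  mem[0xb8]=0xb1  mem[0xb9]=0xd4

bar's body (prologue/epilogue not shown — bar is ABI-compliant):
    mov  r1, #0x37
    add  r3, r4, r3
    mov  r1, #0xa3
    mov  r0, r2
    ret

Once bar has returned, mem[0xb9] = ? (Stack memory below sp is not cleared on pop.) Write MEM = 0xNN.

MEM = 0x1f

prologue: push r1 → mem[0xb9]=0x1f, sp=0xb9
body[0] mov  r1, #0x37 → r1=0x37
body[1] add  r3, r4, r3 → r3=0x48
body[2] mov  r1, #0xa3 → r1=0xa3
body[3] mov  r0, r2 → r0=0x93
epilogue: pop r1=0x1f, sp=0xba
prologue pushed ['r1'] at ['0xb9']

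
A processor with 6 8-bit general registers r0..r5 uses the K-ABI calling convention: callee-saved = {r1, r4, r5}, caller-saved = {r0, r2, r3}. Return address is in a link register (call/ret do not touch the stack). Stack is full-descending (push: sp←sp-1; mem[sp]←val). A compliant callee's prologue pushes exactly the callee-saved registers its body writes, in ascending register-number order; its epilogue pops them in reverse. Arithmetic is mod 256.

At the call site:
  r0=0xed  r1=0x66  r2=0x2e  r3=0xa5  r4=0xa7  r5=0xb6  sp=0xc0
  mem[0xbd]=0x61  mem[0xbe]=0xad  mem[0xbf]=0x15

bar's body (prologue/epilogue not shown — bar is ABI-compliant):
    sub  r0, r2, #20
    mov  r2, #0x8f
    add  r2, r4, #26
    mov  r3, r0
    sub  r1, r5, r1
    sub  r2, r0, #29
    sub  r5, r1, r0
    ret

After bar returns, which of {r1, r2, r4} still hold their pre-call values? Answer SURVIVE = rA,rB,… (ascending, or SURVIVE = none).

prologue: push r1 -> mem[0xbf]=0x66, sp=0xbf
prologue: push r5 -> mem[0xbe]=0xb6, sp=0xbe
body[0] sub  r0, r2, #20 -> r0=0x1a
body[1] mov  r2, #0x8f -> r2=0x8f
body[2] add  r2, r4, #26 -> r2=0xc1
body[3] mov  r3, r0 -> r3=0x1a
body[4] sub  r1, r5, r1 -> r1=0x50
body[5] sub  r2, r0, #29 -> r2=0xfd
body[6] sub  r5, r1, r0 -> r5=0x36
epilogue: pop r5=0xb6, sp=0xbf
epilogue: pop r1=0x66, sp=0xc0
r1: callee-saved, written=True
r2: caller-saved, written=True
r4: callee-saved, written=False

SURVIVE = r1,r4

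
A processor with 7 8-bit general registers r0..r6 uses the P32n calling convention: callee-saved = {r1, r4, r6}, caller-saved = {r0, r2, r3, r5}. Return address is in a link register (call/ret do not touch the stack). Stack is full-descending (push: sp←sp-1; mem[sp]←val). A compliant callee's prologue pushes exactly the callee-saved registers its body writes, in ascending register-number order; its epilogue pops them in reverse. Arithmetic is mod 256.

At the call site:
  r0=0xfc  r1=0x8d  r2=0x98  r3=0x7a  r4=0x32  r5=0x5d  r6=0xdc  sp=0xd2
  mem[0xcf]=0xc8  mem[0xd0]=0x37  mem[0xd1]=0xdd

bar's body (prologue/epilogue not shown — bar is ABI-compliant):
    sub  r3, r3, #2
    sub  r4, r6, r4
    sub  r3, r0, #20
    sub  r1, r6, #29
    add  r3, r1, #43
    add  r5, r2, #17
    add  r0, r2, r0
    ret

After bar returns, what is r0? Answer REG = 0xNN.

REG = 0x94

prologue: push r1 → mem[0xd1]=0x8d, sp=0xd1
prologue: push r4 → mem[0xd0]=0x32, sp=0xd0
body[0] sub  r3, r3, #2 → r3=0x78
body[1] sub  r4, r6, r4 → r4=0xaa
body[2] sub  r3, r0, #20 → r3=0xe8
body[3] sub  r1, r6, #29 → r1=0xbf
body[4] add  r3, r1, #43 → r3=0xea
body[5] add  r5, r2, #17 → r5=0xa9
body[6] add  r0, r2, r0 → r0=0x94
epilogue: pop r4=0x32, sp=0xd1
epilogue: pop r1=0x8d, sp=0xd2
r0 is caller-saved → body value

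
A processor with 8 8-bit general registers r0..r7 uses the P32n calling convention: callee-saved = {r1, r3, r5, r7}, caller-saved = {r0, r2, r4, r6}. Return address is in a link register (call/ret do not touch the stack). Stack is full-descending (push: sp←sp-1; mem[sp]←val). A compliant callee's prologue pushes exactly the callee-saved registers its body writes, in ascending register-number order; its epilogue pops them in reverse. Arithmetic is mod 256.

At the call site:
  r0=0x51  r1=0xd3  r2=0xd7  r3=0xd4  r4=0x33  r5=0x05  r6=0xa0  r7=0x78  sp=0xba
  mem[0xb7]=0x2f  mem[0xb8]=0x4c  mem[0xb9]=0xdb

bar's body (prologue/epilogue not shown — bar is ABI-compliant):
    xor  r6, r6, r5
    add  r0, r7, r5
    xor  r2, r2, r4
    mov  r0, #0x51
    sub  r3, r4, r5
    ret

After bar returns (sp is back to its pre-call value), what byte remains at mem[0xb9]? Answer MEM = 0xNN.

MEM = 0xd4

prologue: push r3 -> mem[0xb9]=0xd4, sp=0xb9
body[0] xor  r6, r6, r5 -> r6=0xa5
body[1] add  r0, r7, r5 -> r0=0x7d
body[2] xor  r2, r2, r4 -> r2=0xe4
body[3] mov  r0, #0x51 -> r0=0x51
body[4] sub  r3, r4, r5 -> r3=0x2e
epilogue: pop r3=0xd4, sp=0xba
prologue pushed ['r3'] at ['0xb9']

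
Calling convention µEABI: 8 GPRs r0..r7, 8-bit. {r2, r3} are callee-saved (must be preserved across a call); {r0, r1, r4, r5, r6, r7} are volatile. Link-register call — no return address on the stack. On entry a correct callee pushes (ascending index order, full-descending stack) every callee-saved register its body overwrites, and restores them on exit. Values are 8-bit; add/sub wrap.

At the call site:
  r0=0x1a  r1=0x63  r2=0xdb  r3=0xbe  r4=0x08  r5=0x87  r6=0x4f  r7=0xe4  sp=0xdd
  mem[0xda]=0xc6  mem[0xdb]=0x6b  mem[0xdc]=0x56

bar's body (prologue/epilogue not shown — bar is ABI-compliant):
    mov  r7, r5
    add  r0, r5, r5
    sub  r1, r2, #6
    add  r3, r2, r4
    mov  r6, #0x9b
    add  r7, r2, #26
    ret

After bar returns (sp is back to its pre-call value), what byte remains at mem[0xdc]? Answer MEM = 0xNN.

MEM = 0xbe

prologue: push r3 → mem[0xdc]=0xbe, sp=0xdc
body[0] mov  r7, r5 → r7=0x87
body[1] add  r0, r5, r5 → r0=0x0e
body[2] sub  r1, r2, #6 → r1=0xd5
body[3] add  r3, r2, r4 → r3=0xe3
body[4] mov  r6, #0x9b → r6=0x9b
body[5] add  r7, r2, #26 → r7=0xf5
epilogue: pop r3=0xbe, sp=0xdd
prologue pushed ['r3'] at ['0xdc']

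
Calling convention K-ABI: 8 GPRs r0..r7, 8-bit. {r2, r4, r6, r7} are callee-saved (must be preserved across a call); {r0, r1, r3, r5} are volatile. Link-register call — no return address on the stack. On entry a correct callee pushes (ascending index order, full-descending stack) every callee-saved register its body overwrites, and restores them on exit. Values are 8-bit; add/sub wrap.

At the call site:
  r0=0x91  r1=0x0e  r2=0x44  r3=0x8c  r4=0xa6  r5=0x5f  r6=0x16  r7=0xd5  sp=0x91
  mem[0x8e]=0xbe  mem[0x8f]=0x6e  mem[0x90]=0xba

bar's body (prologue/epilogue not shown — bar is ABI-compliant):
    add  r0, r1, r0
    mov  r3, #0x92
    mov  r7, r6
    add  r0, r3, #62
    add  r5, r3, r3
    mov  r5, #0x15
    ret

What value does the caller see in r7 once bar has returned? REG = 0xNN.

prologue: push r7 → mem[0x90]=0xd5, sp=0x90
body[0] add  r0, r1, r0 → r0=0x9f
body[1] mov  r3, #0x92 → r3=0x92
body[2] mov  r7, r6 → r7=0x16
body[3] add  r0, r3, #62 → r0=0xd0
body[4] add  r5, r3, r3 → r5=0x24
body[5] mov  r5, #0x15 → r5=0x15
epilogue: pop r7=0xd5, sp=0x91
r7 is callee-saved → restored

REG = 0xd5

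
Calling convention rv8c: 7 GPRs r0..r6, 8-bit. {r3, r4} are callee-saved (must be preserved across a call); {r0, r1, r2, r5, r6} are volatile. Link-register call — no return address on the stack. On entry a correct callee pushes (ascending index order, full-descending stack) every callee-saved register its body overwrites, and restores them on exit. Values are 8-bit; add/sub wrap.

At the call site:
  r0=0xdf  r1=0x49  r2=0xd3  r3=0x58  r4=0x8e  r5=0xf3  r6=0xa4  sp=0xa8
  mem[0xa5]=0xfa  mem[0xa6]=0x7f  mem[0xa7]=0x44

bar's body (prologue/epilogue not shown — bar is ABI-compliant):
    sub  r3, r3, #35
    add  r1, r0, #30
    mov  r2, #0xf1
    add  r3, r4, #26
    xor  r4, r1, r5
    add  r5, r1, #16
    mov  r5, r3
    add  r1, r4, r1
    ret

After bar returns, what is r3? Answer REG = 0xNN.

prologue: push r3 -> mem[0xa7]=0x58, sp=0xa7
prologue: push r4 -> mem[0xa6]=0x8e, sp=0xa6
body[0] sub  r3, r3, #35 -> r3=0x35
body[1] add  r1, r0, #30 -> r1=0xfd
body[2] mov  r2, #0xf1 -> r2=0xf1
body[3] add  r3, r4, #26 -> r3=0xa8
body[4] xor  r4, r1, r5 -> r4=0x0e
body[5] add  r5, r1, #16 -> r5=0x0d
body[6] mov  r5, r3 -> r5=0xa8
body[7] add  r1, r4, r1 -> r1=0x0b
epilogue: pop r4=0x8e, sp=0xa7
epilogue: pop r3=0x58, sp=0xa8
r3 is callee-saved -> restored

REG = 0x58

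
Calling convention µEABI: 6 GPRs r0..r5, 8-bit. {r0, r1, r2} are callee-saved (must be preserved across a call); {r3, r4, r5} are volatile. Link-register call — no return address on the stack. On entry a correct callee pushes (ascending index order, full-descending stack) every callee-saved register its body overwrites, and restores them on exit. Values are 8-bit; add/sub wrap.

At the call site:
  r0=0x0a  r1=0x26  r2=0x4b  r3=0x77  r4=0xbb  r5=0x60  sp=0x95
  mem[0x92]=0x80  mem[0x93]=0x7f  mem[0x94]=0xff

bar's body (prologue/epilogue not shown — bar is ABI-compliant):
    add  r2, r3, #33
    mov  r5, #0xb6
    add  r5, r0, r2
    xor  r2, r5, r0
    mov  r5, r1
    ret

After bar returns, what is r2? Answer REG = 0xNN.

REG = 0x4b

prologue: push r2 → mem[0x94]=0x4b, sp=0x94
body[0] add  r2, r3, #33 → r2=0x98
body[1] mov  r5, #0xb6 → r5=0xb6
body[2] add  r5, r0, r2 → r5=0xa2
body[3] xor  r2, r5, r0 → r2=0xa8
body[4] mov  r5, r1 → r5=0x26
epilogue: pop r2=0x4b, sp=0x95
r2 is callee-saved → restored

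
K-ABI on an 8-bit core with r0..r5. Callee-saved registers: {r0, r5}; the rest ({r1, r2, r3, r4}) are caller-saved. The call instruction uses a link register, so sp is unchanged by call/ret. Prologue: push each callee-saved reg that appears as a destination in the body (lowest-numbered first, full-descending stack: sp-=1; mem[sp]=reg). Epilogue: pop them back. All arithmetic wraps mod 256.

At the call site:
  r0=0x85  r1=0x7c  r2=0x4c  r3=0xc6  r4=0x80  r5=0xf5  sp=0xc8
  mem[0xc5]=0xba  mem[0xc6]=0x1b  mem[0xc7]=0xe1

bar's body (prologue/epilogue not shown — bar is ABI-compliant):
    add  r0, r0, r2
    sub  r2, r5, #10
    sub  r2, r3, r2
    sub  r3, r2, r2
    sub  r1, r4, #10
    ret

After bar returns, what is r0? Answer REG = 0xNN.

prologue: push r0 → mem[0xc7]=0x85, sp=0xc7
body[0] add  r0, r0, r2 → r0=0xd1
body[1] sub  r2, r5, #10 → r2=0xeb
body[2] sub  r2, r3, r2 → r2=0xdb
body[3] sub  r3, r2, r2 → r3=0x00
body[4] sub  r1, r4, #10 → r1=0x76
epilogue: pop r0=0x85, sp=0xc8
r0 is callee-saved → restored

REG = 0x85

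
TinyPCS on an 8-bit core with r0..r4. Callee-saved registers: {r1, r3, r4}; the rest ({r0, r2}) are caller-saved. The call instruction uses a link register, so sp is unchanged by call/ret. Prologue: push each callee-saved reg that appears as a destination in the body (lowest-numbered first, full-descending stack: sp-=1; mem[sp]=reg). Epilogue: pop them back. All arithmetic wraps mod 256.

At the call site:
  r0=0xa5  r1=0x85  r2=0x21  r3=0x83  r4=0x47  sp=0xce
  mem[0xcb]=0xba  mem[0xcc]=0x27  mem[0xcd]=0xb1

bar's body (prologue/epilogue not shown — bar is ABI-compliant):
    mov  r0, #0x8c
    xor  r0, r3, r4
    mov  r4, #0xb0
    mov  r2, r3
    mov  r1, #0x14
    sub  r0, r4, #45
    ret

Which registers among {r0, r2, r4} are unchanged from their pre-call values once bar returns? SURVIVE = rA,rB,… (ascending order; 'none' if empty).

SURVIVE = r4

prologue: push r1 -> mem[0xcd]=0x85, sp=0xcd
prologue: push r4 -> mem[0xcc]=0x47, sp=0xcc
body[0] mov  r0, #0x8c -> r0=0x8c
body[1] xor  r0, r3, r4 -> r0=0xc4
body[2] mov  r4, #0xb0 -> r4=0xb0
body[3] mov  r2, r3 -> r2=0x83
body[4] mov  r1, #0x14 -> r1=0x14
body[5] sub  r0, r4, #45 -> r0=0x83
epilogue: pop r4=0x47, sp=0xcd
epilogue: pop r1=0x85, sp=0xce
r0: caller-saved, written=True
r2: caller-saved, written=True
r4: callee-saved, written=True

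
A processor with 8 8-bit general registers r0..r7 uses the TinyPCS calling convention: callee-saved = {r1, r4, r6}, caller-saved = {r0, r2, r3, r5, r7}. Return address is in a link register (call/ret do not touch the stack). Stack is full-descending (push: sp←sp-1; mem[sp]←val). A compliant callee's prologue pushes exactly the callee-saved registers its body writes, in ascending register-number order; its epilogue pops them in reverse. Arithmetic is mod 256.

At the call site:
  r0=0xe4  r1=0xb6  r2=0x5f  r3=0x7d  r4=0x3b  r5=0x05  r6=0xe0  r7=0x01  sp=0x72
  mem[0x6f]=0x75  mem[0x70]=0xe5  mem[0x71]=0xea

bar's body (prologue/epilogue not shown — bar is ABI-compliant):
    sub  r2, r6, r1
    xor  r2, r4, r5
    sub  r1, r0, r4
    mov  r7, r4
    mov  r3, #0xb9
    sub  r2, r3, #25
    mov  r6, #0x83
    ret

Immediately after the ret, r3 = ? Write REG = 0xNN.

REG = 0xb9

prologue: push r1 -> mem[0x71]=0xb6, sp=0x71
prologue: push r6 -> mem[0x70]=0xe0, sp=0x70
body[0] sub  r2, r6, r1 -> r2=0x2a
body[1] xor  r2, r4, r5 -> r2=0x3e
body[2] sub  r1, r0, r4 -> r1=0xa9
body[3] mov  r7, r4 -> r7=0x3b
body[4] mov  r3, #0xb9 -> r3=0xb9
body[5] sub  r2, r3, #25 -> r2=0xa0
body[6] mov  r6, #0x83 -> r6=0x83
epilogue: pop r6=0xe0, sp=0x71
epilogue: pop r1=0xb6, sp=0x72
r3 is caller-saved -> body value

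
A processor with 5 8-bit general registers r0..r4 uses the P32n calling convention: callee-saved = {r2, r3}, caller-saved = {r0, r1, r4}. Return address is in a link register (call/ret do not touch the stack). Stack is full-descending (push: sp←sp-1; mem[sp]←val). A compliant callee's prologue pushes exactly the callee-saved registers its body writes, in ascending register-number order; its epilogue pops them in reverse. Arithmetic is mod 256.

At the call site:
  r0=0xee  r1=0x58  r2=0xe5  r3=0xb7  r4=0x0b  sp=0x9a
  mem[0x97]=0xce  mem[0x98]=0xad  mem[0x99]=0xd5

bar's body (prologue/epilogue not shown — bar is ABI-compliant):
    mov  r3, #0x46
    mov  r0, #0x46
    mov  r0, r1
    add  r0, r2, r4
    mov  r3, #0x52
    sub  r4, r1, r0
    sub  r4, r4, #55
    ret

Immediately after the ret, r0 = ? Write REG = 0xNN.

prologue: push r3 → mem[0x99]=0xb7, sp=0x99
body[0] mov  r3, #0x46 → r3=0x46
body[1] mov  r0, #0x46 → r0=0x46
body[2] mov  r0, r1 → r0=0x58
body[3] add  r0, r2, r4 → r0=0xf0
body[4] mov  r3, #0x52 → r3=0x52
body[5] sub  r4, r1, r0 → r4=0x68
body[6] sub  r4, r4, #55 → r4=0x31
epilogue: pop r3=0xb7, sp=0x9a
r0 is caller-saved → body value

REG = 0xf0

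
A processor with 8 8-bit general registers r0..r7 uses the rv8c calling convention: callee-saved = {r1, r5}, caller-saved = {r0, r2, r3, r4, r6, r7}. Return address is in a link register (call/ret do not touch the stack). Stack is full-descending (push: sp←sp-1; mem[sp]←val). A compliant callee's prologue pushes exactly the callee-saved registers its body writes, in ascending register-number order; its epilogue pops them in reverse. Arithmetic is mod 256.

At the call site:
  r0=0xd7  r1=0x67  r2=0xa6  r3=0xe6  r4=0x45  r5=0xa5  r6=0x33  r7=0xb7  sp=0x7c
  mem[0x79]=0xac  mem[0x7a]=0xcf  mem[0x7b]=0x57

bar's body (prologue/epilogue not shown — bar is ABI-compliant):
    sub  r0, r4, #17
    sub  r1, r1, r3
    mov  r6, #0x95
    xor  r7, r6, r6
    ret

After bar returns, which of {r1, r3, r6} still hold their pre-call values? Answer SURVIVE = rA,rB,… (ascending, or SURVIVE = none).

prologue: push r1 → mem[0x7b]=0x67, sp=0x7b
body[0] sub  r0, r4, #17 → r0=0x34
body[1] sub  r1, r1, r3 → r1=0x81
body[2] mov  r6, #0x95 → r6=0x95
body[3] xor  r7, r6, r6 → r7=0x00
epilogue: pop r1=0x67, sp=0x7c
r1: callee-saved, written=True
r3: caller-saved, written=False
r6: caller-saved, written=True

SURVIVE = r1,r3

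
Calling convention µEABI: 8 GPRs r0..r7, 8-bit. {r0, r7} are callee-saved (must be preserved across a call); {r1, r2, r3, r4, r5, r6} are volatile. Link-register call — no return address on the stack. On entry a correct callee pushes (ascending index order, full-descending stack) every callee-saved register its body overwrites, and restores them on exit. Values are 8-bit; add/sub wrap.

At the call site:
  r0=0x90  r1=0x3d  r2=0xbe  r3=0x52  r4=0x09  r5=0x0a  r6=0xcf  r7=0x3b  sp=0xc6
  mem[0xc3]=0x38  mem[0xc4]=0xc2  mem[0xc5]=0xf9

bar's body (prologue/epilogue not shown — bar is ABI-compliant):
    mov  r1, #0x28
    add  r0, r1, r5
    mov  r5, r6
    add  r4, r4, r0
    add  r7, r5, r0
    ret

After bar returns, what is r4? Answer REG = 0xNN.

REG = 0x3b

prologue: push r0 → mem[0xc5]=0x90, sp=0xc5
prologue: push r7 → mem[0xc4]=0x3b, sp=0xc4
body[0] mov  r1, #0x28 → r1=0x28
body[1] add  r0, r1, r5 → r0=0x32
body[2] mov  r5, r6 → r5=0xcf
body[3] add  r4, r4, r0 → r4=0x3b
body[4] add  r7, r5, r0 → r7=0x01
epilogue: pop r7=0x3b, sp=0xc5
epilogue: pop r0=0x90, sp=0xc6
r4 is caller-saved → body value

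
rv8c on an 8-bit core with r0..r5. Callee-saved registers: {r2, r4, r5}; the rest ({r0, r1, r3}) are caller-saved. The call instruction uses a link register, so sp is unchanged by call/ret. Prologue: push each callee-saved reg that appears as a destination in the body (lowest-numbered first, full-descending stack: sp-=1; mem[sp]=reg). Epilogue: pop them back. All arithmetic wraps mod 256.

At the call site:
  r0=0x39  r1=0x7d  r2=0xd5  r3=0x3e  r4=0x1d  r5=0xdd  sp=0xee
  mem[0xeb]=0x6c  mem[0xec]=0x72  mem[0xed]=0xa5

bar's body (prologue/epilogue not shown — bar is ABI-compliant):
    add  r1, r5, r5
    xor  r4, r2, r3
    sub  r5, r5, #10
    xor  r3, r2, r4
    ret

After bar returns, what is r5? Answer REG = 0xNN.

REG = 0xdd

prologue: push r4 -> mem[0xed]=0x1d, sp=0xed
prologue: push r5 -> mem[0xec]=0xdd, sp=0xec
body[0] add  r1, r5, r5 -> r1=0xba
body[1] xor  r4, r2, r3 -> r4=0xeb
body[2] sub  r5, r5, #10 -> r5=0xd3
body[3] xor  r3, r2, r4 -> r3=0x3e
epilogue: pop r5=0xdd, sp=0xed
epilogue: pop r4=0x1d, sp=0xee
r5 is callee-saved -> restored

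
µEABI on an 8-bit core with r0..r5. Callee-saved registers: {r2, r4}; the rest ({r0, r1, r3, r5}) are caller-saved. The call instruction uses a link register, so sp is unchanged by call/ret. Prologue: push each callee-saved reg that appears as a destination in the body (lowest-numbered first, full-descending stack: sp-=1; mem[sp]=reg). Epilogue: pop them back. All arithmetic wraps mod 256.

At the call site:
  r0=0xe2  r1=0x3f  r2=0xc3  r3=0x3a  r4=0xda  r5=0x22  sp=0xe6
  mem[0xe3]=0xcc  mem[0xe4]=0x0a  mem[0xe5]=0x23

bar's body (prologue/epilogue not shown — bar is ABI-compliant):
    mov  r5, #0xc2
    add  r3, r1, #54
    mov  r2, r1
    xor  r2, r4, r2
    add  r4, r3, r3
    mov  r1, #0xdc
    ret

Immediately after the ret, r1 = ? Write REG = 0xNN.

REG = 0xdc

prologue: push r2 -> mem[0xe5]=0xc3, sp=0xe5
prologue: push r4 -> mem[0xe4]=0xda, sp=0xe4
body[0] mov  r5, #0xc2 -> r5=0xc2
body[1] add  r3, r1, #54 -> r3=0x75
body[2] mov  r2, r1 -> r2=0x3f
body[3] xor  r2, r4, r2 -> r2=0xe5
body[4] add  r4, r3, r3 -> r4=0xea
body[5] mov  r1, #0xdc -> r1=0xdc
epilogue: pop r4=0xda, sp=0xe5
epilogue: pop r2=0xc3, sp=0xe6
r1 is caller-saved -> body value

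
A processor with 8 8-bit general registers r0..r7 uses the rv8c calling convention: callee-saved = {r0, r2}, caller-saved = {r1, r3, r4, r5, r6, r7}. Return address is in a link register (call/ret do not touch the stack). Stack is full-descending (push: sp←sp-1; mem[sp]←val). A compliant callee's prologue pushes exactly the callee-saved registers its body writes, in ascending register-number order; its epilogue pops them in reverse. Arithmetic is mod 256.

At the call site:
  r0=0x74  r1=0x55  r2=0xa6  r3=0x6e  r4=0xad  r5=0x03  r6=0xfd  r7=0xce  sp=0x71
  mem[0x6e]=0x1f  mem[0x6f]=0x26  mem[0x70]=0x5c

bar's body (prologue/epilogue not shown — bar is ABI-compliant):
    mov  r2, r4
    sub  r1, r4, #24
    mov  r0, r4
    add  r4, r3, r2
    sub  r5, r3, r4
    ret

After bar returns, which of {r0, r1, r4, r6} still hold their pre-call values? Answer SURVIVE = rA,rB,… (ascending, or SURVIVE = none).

prologue: push r0 -> mem[0x70]=0x74, sp=0x70
prologue: push r2 -> mem[0x6f]=0xa6, sp=0x6f
body[0] mov  r2, r4 -> r2=0xad
body[1] sub  r1, r4, #24 -> r1=0x95
body[2] mov  r0, r4 -> r0=0xad
body[3] add  r4, r3, r2 -> r4=0x1b
body[4] sub  r5, r3, r4 -> r5=0x53
epilogue: pop r2=0xa6, sp=0x70
epilogue: pop r0=0x74, sp=0x71
r0: callee-saved, written=True
r1: caller-saved, written=True
r4: caller-saved, written=True
r6: caller-saved, written=False

SURVIVE = r0,r6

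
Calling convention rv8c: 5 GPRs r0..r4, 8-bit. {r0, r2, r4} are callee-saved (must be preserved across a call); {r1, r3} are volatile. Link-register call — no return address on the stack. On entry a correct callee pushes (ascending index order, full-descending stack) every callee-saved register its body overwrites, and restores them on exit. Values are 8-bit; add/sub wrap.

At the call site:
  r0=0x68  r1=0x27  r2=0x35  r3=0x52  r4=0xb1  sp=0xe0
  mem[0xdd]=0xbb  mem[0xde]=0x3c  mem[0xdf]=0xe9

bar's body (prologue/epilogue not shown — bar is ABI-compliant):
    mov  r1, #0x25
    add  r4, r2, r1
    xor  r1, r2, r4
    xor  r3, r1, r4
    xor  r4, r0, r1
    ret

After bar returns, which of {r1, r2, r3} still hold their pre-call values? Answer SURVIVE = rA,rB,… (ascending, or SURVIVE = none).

prologue: push r4 -> mem[0xdf]=0xb1, sp=0xdf
body[0] mov  r1, #0x25 -> r1=0x25
body[1] add  r4, r2, r1 -> r4=0x5a
body[2] xor  r1, r2, r4 -> r1=0x6f
body[3] xor  r3, r1, r4 -> r3=0x35
body[4] xor  r4, r0, r1 -> r4=0x07
epilogue: pop r4=0xb1, sp=0xe0
r1: caller-saved, written=True
r2: callee-saved, written=False
r3: caller-saved, written=True

SURVIVE = r2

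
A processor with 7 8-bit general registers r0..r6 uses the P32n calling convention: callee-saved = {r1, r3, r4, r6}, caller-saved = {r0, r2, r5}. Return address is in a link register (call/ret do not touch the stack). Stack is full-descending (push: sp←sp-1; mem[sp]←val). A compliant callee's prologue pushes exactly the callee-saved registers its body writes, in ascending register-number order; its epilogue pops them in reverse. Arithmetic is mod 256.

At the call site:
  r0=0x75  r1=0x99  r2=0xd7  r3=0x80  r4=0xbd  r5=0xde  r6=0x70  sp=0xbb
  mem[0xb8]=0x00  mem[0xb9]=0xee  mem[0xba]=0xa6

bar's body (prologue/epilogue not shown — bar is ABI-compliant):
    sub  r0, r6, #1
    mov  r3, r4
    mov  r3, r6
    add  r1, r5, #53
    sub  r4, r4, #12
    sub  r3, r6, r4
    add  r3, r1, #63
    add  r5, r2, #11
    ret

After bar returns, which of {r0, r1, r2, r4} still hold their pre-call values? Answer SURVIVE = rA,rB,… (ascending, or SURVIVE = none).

SURVIVE = r1,r2,r4

prologue: push r1 -> mem[0xba]=0x99, sp=0xba
prologue: push r3 -> mem[0xb9]=0x80, sp=0xb9
prologue: push r4 -> mem[0xb8]=0xbd, sp=0xb8
body[0] sub  r0, r6, #1 -> r0=0x6f
body[1] mov  r3, r4 -> r3=0xbd
body[2] mov  r3, r6 -> r3=0x70
body[3] add  r1, r5, #53 -> r1=0x13
body[4] sub  r4, r4, #12 -> r4=0xb1
body[5] sub  r3, r6, r4 -> r3=0xbf
body[6] add  r3, r1, #63 -> r3=0x52
body[7] add  r5, r2, #11 -> r5=0xe2
epilogue: pop r4=0xbd, sp=0xb9
epilogue: pop r3=0x80, sp=0xba
epilogue: pop r1=0x99, sp=0xbb
r0: caller-saved, written=True
r1: callee-saved, written=True
r2: caller-saved, written=False
r4: callee-saved, written=True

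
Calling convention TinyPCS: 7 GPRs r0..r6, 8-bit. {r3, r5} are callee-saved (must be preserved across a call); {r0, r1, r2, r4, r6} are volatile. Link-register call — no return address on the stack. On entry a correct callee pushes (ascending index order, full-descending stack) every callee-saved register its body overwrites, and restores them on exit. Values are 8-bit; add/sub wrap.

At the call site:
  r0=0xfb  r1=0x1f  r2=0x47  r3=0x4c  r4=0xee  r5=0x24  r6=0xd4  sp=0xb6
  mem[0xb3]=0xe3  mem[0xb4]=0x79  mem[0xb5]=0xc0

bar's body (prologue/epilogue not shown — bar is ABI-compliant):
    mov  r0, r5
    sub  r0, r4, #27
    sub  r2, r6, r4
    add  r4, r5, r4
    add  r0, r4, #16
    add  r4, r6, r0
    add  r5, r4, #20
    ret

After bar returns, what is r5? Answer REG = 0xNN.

REG = 0x24

prologue: push r5 -> mem[0xb5]=0x24, sp=0xb5
body[0] mov  r0, r5 -> r0=0x24
body[1] sub  r0, r4, #27 -> r0=0xd3
body[2] sub  r2, r6, r4 -> r2=0xe6
body[3] add  r4, r5, r4 -> r4=0x12
body[4] add  r0, r4, #16 -> r0=0x22
body[5] add  r4, r6, r0 -> r4=0xf6
body[6] add  r5, r4, #20 -> r5=0x0a
epilogue: pop r5=0x24, sp=0xb6
r5 is callee-saved -> restored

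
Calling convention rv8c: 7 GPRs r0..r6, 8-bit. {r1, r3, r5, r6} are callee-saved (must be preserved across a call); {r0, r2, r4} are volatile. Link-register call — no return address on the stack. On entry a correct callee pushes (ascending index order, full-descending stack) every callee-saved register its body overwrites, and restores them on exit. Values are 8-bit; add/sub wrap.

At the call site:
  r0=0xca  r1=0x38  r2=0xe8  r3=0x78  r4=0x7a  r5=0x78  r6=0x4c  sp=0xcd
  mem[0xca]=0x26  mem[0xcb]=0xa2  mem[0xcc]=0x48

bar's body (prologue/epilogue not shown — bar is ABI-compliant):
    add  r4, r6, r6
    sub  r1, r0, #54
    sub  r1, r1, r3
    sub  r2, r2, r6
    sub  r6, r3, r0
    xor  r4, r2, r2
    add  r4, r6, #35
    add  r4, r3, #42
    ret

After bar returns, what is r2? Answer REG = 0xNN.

REG = 0x9c

prologue: push r1 -> mem[0xcc]=0x38, sp=0xcc
prologue: push r6 -> mem[0xcb]=0x4c, sp=0xcb
body[0] add  r4, r6, r6 -> r4=0x98
body[1] sub  r1, r0, #54 -> r1=0x94
body[2] sub  r1, r1, r3 -> r1=0x1c
body[3] sub  r2, r2, r6 -> r2=0x9c
body[4] sub  r6, r3, r0 -> r6=0xae
body[5] xor  r4, r2, r2 -> r4=0x00
body[6] add  r4, r6, #35 -> r4=0xd1
body[7] add  r4, r3, #42 -> r4=0xa2
epilogue: pop r6=0x4c, sp=0xcc
epilogue: pop r1=0x38, sp=0xcd
r2 is caller-saved -> body value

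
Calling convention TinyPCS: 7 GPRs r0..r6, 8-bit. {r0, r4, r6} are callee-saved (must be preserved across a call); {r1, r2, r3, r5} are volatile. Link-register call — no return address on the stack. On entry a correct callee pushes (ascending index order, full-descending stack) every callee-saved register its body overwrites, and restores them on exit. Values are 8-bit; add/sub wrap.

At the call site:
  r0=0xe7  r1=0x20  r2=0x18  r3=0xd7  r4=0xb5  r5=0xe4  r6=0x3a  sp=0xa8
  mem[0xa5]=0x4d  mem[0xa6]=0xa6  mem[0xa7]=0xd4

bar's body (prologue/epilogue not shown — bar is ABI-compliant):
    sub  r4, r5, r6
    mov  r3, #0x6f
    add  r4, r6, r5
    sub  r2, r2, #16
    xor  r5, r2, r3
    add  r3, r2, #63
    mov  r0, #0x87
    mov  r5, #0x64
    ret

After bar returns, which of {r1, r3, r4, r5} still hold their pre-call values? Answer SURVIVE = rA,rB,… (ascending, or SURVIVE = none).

SURVIVE = r1,r4

prologue: push r0 -> mem[0xa7]=0xe7, sp=0xa7
prologue: push r4 -> mem[0xa6]=0xb5, sp=0xa6
body[0] sub  r4, r5, r6 -> r4=0xaa
body[1] mov  r3, #0x6f -> r3=0x6f
body[2] add  r4, r6, r5 -> r4=0x1e
body[3] sub  r2, r2, #16 -> r2=0x08
body[4] xor  r5, r2, r3 -> r5=0x67
body[5] add  r3, r2, #63 -> r3=0x47
body[6] mov  r0, #0x87 -> r0=0x87
body[7] mov  r5, #0x64 -> r5=0x64
epilogue: pop r4=0xb5, sp=0xa7
epilogue: pop r0=0xe7, sp=0xa8
r1: caller-saved, written=False
r3: caller-saved, written=True
r4: callee-saved, written=True
r5: caller-saved, written=True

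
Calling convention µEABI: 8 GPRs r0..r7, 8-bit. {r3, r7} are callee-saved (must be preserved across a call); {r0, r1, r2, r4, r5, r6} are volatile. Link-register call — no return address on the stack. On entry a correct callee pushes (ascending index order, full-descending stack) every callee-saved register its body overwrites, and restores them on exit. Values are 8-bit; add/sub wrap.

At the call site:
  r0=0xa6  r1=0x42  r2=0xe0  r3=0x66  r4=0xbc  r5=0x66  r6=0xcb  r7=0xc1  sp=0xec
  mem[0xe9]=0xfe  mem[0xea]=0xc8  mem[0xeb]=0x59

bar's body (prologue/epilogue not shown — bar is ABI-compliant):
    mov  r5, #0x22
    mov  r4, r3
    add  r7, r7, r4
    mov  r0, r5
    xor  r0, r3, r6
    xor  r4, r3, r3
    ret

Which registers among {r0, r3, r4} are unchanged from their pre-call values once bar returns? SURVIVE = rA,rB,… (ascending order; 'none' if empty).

SURVIVE = r3

prologue: push r7 → mem[0xeb]=0xc1, sp=0xeb
body[0] mov  r5, #0x22 → r5=0x22
body[1] mov  r4, r3 → r4=0x66
body[2] add  r7, r7, r4 → r7=0x27
body[3] mov  r0, r5 → r0=0x22
body[4] xor  r0, r3, r6 → r0=0xad
body[5] xor  r4, r3, r3 → r4=0x00
epilogue: pop r7=0xc1, sp=0xec
r0: caller-saved, written=True
r3: callee-saved, written=False
r4: caller-saved, written=True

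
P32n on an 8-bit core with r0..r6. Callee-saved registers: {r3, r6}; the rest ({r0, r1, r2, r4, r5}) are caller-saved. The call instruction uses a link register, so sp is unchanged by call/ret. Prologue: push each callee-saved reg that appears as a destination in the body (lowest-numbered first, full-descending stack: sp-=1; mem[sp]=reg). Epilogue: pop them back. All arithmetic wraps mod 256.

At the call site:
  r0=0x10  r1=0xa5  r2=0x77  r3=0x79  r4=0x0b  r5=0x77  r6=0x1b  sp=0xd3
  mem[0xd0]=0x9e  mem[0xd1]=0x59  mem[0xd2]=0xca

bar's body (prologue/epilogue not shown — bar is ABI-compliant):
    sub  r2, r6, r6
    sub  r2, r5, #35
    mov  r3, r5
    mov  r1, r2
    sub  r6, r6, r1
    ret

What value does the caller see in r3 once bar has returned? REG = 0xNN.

prologue: push r3 → mem[0xd2]=0x79, sp=0xd2
prologue: push r6 → mem[0xd1]=0x1b, sp=0xd1
body[0] sub  r2, r6, r6 → r2=0x00
body[1] sub  r2, r5, #35 → r2=0x54
body[2] mov  r3, r5 → r3=0x77
body[3] mov  r1, r2 → r1=0x54
body[4] sub  r6, r6, r1 → r6=0xc7
epilogue: pop r6=0x1b, sp=0xd2
epilogue: pop r3=0x79, sp=0xd3
r3 is callee-saved → restored

REG = 0x79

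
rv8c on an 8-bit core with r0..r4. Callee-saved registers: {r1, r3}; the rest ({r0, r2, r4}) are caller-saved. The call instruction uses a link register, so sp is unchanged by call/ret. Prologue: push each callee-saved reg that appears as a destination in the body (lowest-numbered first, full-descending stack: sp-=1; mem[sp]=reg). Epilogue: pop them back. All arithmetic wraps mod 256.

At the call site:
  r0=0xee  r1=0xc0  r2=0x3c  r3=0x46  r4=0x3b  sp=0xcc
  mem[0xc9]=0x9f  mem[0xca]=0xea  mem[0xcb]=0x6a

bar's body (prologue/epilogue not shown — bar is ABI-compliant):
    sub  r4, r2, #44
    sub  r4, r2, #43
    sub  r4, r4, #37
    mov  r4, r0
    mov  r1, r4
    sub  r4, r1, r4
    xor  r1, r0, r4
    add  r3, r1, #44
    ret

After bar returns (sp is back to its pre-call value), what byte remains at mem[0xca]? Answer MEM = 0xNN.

MEM = 0x46

prologue: push r1 -> mem[0xcb]=0xc0, sp=0xcb
prologue: push r3 -> mem[0xca]=0x46, sp=0xca
body[0] sub  r4, r2, #44 -> r4=0x10
body[1] sub  r4, r2, #43 -> r4=0x11
body[2] sub  r4, r4, #37 -> r4=0xec
body[3] mov  r4, r0 -> r4=0xee
body[4] mov  r1, r4 -> r1=0xee
body[5] sub  r4, r1, r4 -> r4=0x00
body[6] xor  r1, r0, r4 -> r1=0xee
body[7] add  r3, r1, #44 -> r3=0x1a
epilogue: pop r3=0x46, sp=0xcb
epilogue: pop r1=0xc0, sp=0xcc
prologue pushed ['r1', 'r3'] at ['0xcb', '0xca']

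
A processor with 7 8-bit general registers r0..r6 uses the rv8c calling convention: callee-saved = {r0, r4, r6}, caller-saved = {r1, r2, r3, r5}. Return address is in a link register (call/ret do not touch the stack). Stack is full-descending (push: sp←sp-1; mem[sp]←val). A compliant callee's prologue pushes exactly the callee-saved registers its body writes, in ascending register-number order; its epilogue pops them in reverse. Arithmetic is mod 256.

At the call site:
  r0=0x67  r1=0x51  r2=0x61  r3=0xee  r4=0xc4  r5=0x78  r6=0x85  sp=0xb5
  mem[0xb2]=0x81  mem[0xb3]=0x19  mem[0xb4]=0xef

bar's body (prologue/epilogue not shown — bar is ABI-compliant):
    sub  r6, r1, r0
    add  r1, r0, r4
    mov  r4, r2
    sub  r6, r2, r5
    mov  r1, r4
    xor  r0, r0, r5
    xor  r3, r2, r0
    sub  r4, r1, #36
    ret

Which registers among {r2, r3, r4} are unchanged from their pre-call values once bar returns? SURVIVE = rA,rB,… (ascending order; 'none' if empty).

SURVIVE = r2,r4

prologue: push r0 → mem[0xb4]=0x67, sp=0xb4
prologue: push r4 → mem[0xb3]=0xc4, sp=0xb3
prologue: push r6 → mem[0xb2]=0x85, sp=0xb2
body[0] sub  r6, r1, r0 → r6=0xea
body[1] add  r1, r0, r4 → r1=0x2b
body[2] mov  r4, r2 → r4=0x61
body[3] sub  r6, r2, r5 → r6=0xe9
body[4] mov  r1, r4 → r1=0x61
body[5] xor  r0, r0, r5 → r0=0x1f
body[6] xor  r3, r2, r0 → r3=0x7e
body[7] sub  r4, r1, #36 → r4=0x3d
epilogue: pop r6=0x85, sp=0xb3
epilogue: pop r4=0xc4, sp=0xb4
epilogue: pop r0=0x67, sp=0xb5
r2: caller-saved, written=False
r3: caller-saved, written=True
r4: callee-saved, written=True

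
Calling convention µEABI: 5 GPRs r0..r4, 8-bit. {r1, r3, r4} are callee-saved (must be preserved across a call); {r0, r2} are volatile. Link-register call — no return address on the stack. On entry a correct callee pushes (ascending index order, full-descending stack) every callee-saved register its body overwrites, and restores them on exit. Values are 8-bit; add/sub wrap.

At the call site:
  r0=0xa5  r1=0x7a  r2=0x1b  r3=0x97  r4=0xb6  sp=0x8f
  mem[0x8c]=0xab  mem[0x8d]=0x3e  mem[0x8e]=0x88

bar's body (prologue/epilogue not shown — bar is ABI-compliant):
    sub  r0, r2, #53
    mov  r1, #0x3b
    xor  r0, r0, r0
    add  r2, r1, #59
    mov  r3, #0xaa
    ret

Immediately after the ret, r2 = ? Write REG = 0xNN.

prologue: push r1 -> mem[0x8e]=0x7a, sp=0x8e
prologue: push r3 -> mem[0x8d]=0x97, sp=0x8d
body[0] sub  r0, r2, #53 -> r0=0xe6
body[1] mov  r1, #0x3b -> r1=0x3b
body[2] xor  r0, r0, r0 -> r0=0x00
body[3] add  r2, r1, #59 -> r2=0x76
body[4] mov  r3, #0xaa -> r3=0xaa
epilogue: pop r3=0x97, sp=0x8e
epilogue: pop r1=0x7a, sp=0x8f
r2 is caller-saved -> body value

REG = 0x76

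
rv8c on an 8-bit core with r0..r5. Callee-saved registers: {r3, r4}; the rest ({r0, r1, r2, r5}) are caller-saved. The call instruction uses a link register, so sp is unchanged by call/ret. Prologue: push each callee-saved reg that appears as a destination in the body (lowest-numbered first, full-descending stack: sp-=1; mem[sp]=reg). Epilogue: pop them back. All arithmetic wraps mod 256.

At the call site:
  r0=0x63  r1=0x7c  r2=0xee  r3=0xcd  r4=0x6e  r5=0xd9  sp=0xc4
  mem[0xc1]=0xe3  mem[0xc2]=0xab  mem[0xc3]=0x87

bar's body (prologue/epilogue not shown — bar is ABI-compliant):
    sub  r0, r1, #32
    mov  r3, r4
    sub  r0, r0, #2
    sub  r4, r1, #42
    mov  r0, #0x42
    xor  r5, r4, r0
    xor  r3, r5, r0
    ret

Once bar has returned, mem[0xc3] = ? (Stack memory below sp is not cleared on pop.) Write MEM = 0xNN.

prologue: push r3 -> mem[0xc3]=0xcd, sp=0xc3
prologue: push r4 -> mem[0xc2]=0x6e, sp=0xc2
body[0] sub  r0, r1, #32 -> r0=0x5c
body[1] mov  r3, r4 -> r3=0x6e
body[2] sub  r0, r0, #2 -> r0=0x5a
body[3] sub  r4, r1, #42 -> r4=0x52
body[4] mov  r0, #0x42 -> r0=0x42
body[5] xor  r5, r4, r0 -> r5=0x10
body[6] xor  r3, r5, r0 -> r3=0x52
epilogue: pop r4=0x6e, sp=0xc3
epilogue: pop r3=0xcd, sp=0xc4
prologue pushed ['r3', 'r4'] at ['0xc3', '0xc2']

MEM = 0xcd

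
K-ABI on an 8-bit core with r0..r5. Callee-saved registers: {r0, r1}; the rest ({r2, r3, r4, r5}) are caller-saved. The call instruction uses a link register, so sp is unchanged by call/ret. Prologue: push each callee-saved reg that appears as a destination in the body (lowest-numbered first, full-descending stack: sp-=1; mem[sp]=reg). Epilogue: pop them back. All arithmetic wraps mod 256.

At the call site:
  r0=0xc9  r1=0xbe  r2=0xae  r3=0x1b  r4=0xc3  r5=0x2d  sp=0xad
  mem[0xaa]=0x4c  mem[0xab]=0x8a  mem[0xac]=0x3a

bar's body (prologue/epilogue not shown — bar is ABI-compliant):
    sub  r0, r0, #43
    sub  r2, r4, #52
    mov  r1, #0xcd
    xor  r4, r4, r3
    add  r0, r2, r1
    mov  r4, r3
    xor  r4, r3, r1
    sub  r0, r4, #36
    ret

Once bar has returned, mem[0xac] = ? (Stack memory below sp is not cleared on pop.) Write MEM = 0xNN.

MEM = 0xc9

prologue: push r0 -> mem[0xac]=0xc9, sp=0xac
prologue: push r1 -> mem[0xab]=0xbe, sp=0xab
body[0] sub  r0, r0, #43 -> r0=0x9e
body[1] sub  r2, r4, #52 -> r2=0x8f
body[2] mov  r1, #0xcd -> r1=0xcd
body[3] xor  r4, r4, r3 -> r4=0xd8
body[4] add  r0, r2, r1 -> r0=0x5c
body[5] mov  r4, r3 -> r4=0x1b
body[6] xor  r4, r3, r1 -> r4=0xd6
body[7] sub  r0, r4, #36 -> r0=0xb2
epilogue: pop r1=0xbe, sp=0xac
epilogue: pop r0=0xc9, sp=0xad
prologue pushed ['r0', 'r1'] at ['0xac', '0xab']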